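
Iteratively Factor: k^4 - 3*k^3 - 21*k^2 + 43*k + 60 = (k - 3)*(k^3 - 21*k - 20) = (k - 3)*(k + 4)*(k^2 - 4*k - 5) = (k - 5)*(k - 3)*(k + 4)*(k + 1)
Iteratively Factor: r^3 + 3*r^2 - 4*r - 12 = (r - 2)*(r^2 + 5*r + 6) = (r - 2)*(r + 2)*(r + 3)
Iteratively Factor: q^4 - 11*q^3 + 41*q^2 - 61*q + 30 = (q - 3)*(q^3 - 8*q^2 + 17*q - 10) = (q - 3)*(q - 1)*(q^2 - 7*q + 10) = (q - 5)*(q - 3)*(q - 1)*(q - 2)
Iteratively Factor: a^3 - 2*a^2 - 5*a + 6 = (a + 2)*(a^2 - 4*a + 3) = (a - 1)*(a + 2)*(a - 3)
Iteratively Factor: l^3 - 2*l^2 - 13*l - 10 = (l - 5)*(l^2 + 3*l + 2) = (l - 5)*(l + 1)*(l + 2)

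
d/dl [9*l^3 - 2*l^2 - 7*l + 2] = 27*l^2 - 4*l - 7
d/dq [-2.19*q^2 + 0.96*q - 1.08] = 0.96 - 4.38*q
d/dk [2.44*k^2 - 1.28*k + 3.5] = 4.88*k - 1.28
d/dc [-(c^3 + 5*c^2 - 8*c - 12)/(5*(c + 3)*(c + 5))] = (-c^4 - 16*c^3 - 93*c^2 - 174*c + 24)/(5*(c^4 + 16*c^3 + 94*c^2 + 240*c + 225))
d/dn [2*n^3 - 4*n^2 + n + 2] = 6*n^2 - 8*n + 1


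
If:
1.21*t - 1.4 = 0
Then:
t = 1.16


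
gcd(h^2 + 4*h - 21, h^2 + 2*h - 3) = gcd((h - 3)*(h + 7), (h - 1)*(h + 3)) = 1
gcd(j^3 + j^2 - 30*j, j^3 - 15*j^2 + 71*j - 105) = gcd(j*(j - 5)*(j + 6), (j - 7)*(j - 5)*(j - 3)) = j - 5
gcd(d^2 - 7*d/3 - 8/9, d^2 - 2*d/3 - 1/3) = d + 1/3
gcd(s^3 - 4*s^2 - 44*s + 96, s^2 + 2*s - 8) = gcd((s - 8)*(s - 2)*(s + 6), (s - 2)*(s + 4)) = s - 2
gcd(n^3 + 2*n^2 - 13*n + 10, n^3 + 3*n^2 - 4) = n - 1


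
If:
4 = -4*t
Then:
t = -1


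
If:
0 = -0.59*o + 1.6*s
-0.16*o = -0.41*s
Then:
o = 0.00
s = 0.00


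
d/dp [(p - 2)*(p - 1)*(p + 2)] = 3*p^2 - 2*p - 4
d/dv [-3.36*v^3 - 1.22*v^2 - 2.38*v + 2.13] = -10.08*v^2 - 2.44*v - 2.38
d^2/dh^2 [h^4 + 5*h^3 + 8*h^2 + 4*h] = 12*h^2 + 30*h + 16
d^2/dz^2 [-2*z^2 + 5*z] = -4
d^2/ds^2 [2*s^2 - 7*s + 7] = 4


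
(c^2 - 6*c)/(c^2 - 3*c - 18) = c/(c + 3)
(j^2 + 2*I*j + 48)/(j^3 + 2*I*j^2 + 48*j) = 1/j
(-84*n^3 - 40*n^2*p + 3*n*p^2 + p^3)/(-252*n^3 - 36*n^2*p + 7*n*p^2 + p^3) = (2*n + p)/(6*n + p)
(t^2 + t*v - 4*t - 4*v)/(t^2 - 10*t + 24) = (t + v)/(t - 6)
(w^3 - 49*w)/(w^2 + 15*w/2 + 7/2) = 2*w*(w - 7)/(2*w + 1)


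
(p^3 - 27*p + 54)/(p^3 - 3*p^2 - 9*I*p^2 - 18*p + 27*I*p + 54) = (p^2 + 3*p - 18)/(p^2 - 9*I*p - 18)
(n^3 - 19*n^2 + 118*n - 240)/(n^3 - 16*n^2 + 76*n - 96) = (n - 5)/(n - 2)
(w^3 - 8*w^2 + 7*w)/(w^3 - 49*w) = (w - 1)/(w + 7)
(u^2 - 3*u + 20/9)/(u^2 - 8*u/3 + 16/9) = (3*u - 5)/(3*u - 4)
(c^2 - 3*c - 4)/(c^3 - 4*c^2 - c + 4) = 1/(c - 1)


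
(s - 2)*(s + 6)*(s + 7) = s^3 + 11*s^2 + 16*s - 84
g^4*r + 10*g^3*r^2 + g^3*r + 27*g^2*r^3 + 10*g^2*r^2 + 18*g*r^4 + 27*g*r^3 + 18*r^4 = (g + r)*(g + 3*r)*(g + 6*r)*(g*r + r)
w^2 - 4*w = w*(w - 4)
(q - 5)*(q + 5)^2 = q^3 + 5*q^2 - 25*q - 125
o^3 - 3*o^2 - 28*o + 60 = (o - 6)*(o - 2)*(o + 5)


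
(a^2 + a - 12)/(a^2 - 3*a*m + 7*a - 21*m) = (a^2 + a - 12)/(a^2 - 3*a*m + 7*a - 21*m)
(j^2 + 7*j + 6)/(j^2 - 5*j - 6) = (j + 6)/(j - 6)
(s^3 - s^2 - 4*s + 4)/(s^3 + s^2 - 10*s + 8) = (s + 2)/(s + 4)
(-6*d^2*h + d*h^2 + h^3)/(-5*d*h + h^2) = (6*d^2 - d*h - h^2)/(5*d - h)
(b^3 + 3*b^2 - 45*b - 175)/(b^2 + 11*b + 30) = (b^2 - 2*b - 35)/(b + 6)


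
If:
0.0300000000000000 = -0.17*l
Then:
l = -0.18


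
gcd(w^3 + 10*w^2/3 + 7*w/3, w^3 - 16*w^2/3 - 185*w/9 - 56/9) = w + 7/3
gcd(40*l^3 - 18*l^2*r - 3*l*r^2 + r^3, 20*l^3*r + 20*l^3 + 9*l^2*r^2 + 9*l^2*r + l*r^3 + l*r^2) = 4*l + r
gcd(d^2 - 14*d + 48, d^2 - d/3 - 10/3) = 1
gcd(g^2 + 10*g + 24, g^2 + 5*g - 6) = g + 6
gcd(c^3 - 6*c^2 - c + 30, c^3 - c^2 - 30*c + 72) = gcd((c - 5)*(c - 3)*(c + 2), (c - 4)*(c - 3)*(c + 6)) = c - 3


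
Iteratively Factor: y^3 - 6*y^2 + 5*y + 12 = (y + 1)*(y^2 - 7*y + 12) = (y - 3)*(y + 1)*(y - 4)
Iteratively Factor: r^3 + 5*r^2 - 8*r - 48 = (r - 3)*(r^2 + 8*r + 16) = (r - 3)*(r + 4)*(r + 4)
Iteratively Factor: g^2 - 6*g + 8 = (g - 4)*(g - 2)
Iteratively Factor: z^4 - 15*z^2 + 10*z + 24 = (z - 2)*(z^3 + 2*z^2 - 11*z - 12) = (z - 3)*(z - 2)*(z^2 + 5*z + 4) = (z - 3)*(z - 2)*(z + 1)*(z + 4)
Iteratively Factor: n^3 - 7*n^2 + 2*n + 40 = (n - 4)*(n^2 - 3*n - 10) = (n - 4)*(n + 2)*(n - 5)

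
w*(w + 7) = w^2 + 7*w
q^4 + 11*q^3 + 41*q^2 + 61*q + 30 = (q + 1)*(q + 2)*(q + 3)*(q + 5)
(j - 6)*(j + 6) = j^2 - 36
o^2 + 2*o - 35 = (o - 5)*(o + 7)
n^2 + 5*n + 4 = (n + 1)*(n + 4)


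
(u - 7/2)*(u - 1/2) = u^2 - 4*u + 7/4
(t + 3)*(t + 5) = t^2 + 8*t + 15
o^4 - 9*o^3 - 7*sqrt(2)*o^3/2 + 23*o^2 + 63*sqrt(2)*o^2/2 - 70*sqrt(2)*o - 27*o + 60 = (o - 5)*(o - 4)*(o - 3*sqrt(2))*(o - sqrt(2)/2)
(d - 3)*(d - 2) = d^2 - 5*d + 6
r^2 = r^2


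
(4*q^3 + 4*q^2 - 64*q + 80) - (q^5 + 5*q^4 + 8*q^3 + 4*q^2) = -q^5 - 5*q^4 - 4*q^3 - 64*q + 80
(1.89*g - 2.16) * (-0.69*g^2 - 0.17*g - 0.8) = -1.3041*g^3 + 1.1691*g^2 - 1.1448*g + 1.728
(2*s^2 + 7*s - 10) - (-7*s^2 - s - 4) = 9*s^2 + 8*s - 6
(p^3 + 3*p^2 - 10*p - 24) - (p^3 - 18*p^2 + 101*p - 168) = 21*p^2 - 111*p + 144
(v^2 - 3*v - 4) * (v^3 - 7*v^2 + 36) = v^5 - 10*v^4 + 17*v^3 + 64*v^2 - 108*v - 144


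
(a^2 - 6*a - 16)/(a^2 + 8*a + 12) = (a - 8)/(a + 6)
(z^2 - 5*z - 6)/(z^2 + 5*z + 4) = (z - 6)/(z + 4)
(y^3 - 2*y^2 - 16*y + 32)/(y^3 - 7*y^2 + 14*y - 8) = (y + 4)/(y - 1)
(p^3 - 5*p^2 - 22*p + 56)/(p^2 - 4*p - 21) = (p^2 + 2*p - 8)/(p + 3)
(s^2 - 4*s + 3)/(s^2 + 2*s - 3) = (s - 3)/(s + 3)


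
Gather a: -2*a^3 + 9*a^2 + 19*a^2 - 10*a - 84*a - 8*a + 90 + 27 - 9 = -2*a^3 + 28*a^2 - 102*a + 108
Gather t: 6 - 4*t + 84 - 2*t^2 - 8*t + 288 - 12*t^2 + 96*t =-14*t^2 + 84*t + 378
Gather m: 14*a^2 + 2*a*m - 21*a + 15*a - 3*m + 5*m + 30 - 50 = 14*a^2 - 6*a + m*(2*a + 2) - 20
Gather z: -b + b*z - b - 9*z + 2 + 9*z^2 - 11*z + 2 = -2*b + 9*z^2 + z*(b - 20) + 4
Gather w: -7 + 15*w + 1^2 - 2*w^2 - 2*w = -2*w^2 + 13*w - 6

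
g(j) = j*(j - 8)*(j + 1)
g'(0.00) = -8.00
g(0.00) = 0.00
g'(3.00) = -23.00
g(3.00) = -60.00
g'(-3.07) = 63.25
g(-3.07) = -70.35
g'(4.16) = -14.32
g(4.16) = -82.43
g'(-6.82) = 227.02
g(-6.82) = -588.24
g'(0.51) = -14.36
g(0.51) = -5.77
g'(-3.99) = 95.62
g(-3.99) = -143.04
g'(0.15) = -10.03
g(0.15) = -1.35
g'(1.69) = -23.09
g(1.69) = -28.69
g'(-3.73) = 85.96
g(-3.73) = -119.45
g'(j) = j*(j - 8) + j*(j + 1) + (j - 8)*(j + 1)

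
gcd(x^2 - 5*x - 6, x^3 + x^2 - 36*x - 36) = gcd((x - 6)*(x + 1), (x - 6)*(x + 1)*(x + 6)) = x^2 - 5*x - 6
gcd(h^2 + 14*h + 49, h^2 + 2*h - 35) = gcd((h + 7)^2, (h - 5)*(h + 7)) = h + 7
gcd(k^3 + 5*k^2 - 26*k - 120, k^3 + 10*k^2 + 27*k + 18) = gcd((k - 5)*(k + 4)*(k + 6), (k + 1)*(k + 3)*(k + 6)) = k + 6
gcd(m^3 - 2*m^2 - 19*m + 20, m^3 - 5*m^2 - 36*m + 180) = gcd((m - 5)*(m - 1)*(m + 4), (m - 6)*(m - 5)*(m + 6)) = m - 5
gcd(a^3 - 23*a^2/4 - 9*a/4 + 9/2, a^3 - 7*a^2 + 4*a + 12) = a^2 - 5*a - 6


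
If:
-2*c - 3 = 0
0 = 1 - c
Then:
No Solution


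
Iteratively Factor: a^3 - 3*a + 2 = (a + 2)*(a^2 - 2*a + 1) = (a - 1)*(a + 2)*(a - 1)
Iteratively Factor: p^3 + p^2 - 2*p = (p + 2)*(p^2 - p) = (p - 1)*(p + 2)*(p)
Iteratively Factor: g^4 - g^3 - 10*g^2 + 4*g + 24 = (g + 2)*(g^3 - 3*g^2 - 4*g + 12) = (g + 2)^2*(g^2 - 5*g + 6) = (g - 3)*(g + 2)^2*(g - 2)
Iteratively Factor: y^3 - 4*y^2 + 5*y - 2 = (y - 1)*(y^2 - 3*y + 2) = (y - 2)*(y - 1)*(y - 1)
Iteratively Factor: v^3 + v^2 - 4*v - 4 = (v - 2)*(v^2 + 3*v + 2) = (v - 2)*(v + 1)*(v + 2)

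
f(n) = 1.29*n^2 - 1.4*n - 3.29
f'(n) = 2.58*n - 1.4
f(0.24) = -3.55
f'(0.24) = -0.78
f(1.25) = -3.02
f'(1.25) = 1.82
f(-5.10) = 37.40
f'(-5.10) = -14.56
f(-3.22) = 14.59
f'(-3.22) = -9.71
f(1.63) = -2.14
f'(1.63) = 2.81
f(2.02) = -0.85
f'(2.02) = 3.81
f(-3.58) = 18.26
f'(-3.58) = -10.64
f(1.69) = -1.97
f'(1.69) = 2.96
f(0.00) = -3.29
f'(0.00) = -1.40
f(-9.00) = 113.80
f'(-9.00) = -24.62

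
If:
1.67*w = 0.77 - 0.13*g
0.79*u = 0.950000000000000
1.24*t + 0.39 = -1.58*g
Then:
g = 5.92307692307692 - 12.8461538461538*w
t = 16.3684863523573*w - 7.86166253101737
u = 1.20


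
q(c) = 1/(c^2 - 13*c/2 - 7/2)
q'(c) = (13/2 - 2*c)/(c^2 - 13*c/2 - 7/2)^2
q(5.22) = -0.10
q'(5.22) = -0.04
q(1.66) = -0.09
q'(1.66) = 0.02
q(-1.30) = 0.15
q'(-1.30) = 0.21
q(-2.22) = 0.06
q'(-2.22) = 0.04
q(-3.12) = 0.04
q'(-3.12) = 0.02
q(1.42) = -0.09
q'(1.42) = 0.03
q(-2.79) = 0.04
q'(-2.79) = 0.02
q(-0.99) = 0.26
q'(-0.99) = 0.55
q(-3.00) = 0.04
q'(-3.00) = 0.02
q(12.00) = 0.02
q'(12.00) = 0.00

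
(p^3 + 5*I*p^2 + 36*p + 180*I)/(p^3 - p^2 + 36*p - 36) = (p + 5*I)/(p - 1)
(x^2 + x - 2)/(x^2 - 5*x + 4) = (x + 2)/(x - 4)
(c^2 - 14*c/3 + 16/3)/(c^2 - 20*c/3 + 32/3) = (c - 2)/(c - 4)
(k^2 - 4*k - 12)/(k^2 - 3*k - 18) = (k + 2)/(k + 3)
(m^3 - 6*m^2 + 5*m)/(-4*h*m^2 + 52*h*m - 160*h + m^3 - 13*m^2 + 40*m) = m*(1 - m)/(4*h*m - 32*h - m^2 + 8*m)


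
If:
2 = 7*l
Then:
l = 2/7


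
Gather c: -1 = -1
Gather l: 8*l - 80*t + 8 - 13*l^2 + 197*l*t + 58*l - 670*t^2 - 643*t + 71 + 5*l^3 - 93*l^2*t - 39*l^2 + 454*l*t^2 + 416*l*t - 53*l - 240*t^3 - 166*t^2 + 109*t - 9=5*l^3 + l^2*(-93*t - 52) + l*(454*t^2 + 613*t + 13) - 240*t^3 - 836*t^2 - 614*t + 70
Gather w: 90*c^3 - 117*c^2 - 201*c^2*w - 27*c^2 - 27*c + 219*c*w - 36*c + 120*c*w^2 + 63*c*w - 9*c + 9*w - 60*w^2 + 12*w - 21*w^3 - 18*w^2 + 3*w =90*c^3 - 144*c^2 - 72*c - 21*w^3 + w^2*(120*c - 78) + w*(-201*c^2 + 282*c + 24)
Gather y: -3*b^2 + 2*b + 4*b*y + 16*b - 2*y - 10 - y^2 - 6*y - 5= -3*b^2 + 18*b - y^2 + y*(4*b - 8) - 15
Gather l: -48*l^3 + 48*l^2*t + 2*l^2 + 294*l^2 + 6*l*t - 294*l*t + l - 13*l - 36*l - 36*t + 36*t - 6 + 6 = -48*l^3 + l^2*(48*t + 296) + l*(-288*t - 48)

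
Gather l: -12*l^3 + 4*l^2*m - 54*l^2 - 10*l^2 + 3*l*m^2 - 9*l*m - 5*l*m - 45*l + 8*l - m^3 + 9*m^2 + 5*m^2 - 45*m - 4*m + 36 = -12*l^3 + l^2*(4*m - 64) + l*(3*m^2 - 14*m - 37) - m^3 + 14*m^2 - 49*m + 36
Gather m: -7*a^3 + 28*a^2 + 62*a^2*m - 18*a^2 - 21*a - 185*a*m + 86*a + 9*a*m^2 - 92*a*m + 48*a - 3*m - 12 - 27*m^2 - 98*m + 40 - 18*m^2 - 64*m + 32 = -7*a^3 + 10*a^2 + 113*a + m^2*(9*a - 45) + m*(62*a^2 - 277*a - 165) + 60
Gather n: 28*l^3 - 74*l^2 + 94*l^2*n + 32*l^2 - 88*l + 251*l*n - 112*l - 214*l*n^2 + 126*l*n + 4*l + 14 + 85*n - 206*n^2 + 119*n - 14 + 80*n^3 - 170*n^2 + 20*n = 28*l^3 - 42*l^2 - 196*l + 80*n^3 + n^2*(-214*l - 376) + n*(94*l^2 + 377*l + 224)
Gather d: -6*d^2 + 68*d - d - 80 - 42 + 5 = -6*d^2 + 67*d - 117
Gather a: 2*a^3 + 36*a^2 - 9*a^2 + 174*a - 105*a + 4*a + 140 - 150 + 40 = 2*a^3 + 27*a^2 + 73*a + 30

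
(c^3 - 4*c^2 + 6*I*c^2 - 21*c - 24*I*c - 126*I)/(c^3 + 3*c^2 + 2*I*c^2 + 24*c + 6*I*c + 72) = (c - 7)/(c - 4*I)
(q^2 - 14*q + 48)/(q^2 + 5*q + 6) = (q^2 - 14*q + 48)/(q^2 + 5*q + 6)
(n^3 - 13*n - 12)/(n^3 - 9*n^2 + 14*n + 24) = (n + 3)/(n - 6)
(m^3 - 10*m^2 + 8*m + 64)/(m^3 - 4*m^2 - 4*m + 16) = (m - 8)/(m - 2)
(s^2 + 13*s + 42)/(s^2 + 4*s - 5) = (s^2 + 13*s + 42)/(s^2 + 4*s - 5)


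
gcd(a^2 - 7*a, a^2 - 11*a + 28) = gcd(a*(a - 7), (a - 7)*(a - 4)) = a - 7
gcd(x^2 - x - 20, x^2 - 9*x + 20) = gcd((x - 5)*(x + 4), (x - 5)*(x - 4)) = x - 5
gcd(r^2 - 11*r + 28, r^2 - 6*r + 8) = r - 4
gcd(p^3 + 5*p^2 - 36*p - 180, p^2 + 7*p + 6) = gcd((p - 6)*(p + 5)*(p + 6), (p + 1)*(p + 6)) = p + 6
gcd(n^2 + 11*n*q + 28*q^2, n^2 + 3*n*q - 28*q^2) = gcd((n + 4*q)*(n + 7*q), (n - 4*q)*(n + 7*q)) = n + 7*q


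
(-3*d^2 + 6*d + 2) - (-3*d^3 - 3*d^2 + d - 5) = 3*d^3 + 5*d + 7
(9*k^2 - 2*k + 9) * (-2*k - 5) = -18*k^3 - 41*k^2 - 8*k - 45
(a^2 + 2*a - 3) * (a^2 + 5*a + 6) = a^4 + 7*a^3 + 13*a^2 - 3*a - 18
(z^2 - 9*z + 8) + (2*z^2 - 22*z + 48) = 3*z^2 - 31*z + 56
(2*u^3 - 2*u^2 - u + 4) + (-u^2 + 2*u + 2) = 2*u^3 - 3*u^2 + u + 6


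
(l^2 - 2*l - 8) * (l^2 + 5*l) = l^4 + 3*l^3 - 18*l^2 - 40*l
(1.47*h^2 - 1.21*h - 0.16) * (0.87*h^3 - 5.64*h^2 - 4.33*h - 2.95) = 1.2789*h^5 - 9.3435*h^4 + 0.3201*h^3 + 1.8052*h^2 + 4.2623*h + 0.472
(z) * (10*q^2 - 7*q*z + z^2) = 10*q^2*z - 7*q*z^2 + z^3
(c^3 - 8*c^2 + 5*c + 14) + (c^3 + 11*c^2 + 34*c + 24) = 2*c^3 + 3*c^2 + 39*c + 38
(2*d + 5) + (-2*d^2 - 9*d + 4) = -2*d^2 - 7*d + 9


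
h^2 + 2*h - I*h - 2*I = (h + 2)*(h - I)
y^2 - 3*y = y*(y - 3)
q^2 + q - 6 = (q - 2)*(q + 3)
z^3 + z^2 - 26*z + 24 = (z - 4)*(z - 1)*(z + 6)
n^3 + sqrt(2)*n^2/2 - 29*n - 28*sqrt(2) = (n - 4*sqrt(2))*(n + sqrt(2))*(n + 7*sqrt(2)/2)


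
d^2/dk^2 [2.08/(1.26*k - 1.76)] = 6.604416/(1.26*k - 1.76)^3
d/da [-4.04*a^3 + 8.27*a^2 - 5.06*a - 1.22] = -12.12*a^2 + 16.54*a - 5.06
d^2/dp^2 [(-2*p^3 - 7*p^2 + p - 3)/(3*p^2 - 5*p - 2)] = 2*(-158*p^3 - 267*p^2 + 129*p - 131)/(27*p^6 - 135*p^5 + 171*p^4 + 55*p^3 - 114*p^2 - 60*p - 8)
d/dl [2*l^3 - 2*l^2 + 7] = 2*l*(3*l - 2)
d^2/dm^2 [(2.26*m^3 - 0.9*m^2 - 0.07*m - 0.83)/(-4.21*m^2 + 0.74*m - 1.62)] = (-2.8421709430404e-14*m^4 + 36.441246*m^3 + 67.692666*m^2 - 53.96604*m - 5.520764)/(74.618461*m^6 - 39.347502*m^5 + 93.055314*m^4 - 30.686912*m^3 + 35.807508*m^2 - 5.826168*m + 4.251528)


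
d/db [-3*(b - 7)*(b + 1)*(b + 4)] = -9*b^2 + 12*b + 93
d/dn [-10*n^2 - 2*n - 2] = -20*n - 2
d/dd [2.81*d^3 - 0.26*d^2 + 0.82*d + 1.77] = 8.43*d^2 - 0.52*d + 0.82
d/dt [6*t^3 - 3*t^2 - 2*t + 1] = 18*t^2 - 6*t - 2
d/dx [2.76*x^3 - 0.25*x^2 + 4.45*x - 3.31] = 8.28*x^2 - 0.5*x + 4.45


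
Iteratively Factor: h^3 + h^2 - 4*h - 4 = (h + 1)*(h^2 - 4) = (h + 1)*(h + 2)*(h - 2)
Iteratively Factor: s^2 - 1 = (s + 1)*(s - 1)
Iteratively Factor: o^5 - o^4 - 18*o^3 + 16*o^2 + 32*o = (o + 4)*(o^4 - 5*o^3 + 2*o^2 + 8*o) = (o - 4)*(o + 4)*(o^3 - o^2 - 2*o) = (o - 4)*(o + 1)*(o + 4)*(o^2 - 2*o) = (o - 4)*(o - 2)*(o + 1)*(o + 4)*(o)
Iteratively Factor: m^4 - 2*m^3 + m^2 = (m)*(m^3 - 2*m^2 + m) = m*(m - 1)*(m^2 - m) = m^2*(m - 1)*(m - 1)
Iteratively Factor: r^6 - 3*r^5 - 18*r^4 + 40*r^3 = (r + 4)*(r^5 - 7*r^4 + 10*r^3) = r*(r + 4)*(r^4 - 7*r^3 + 10*r^2) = r*(r - 2)*(r + 4)*(r^3 - 5*r^2) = r*(r - 5)*(r - 2)*(r + 4)*(r^2) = r^2*(r - 5)*(r - 2)*(r + 4)*(r)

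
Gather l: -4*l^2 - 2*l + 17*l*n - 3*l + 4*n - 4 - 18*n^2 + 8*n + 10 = -4*l^2 + l*(17*n - 5) - 18*n^2 + 12*n + 6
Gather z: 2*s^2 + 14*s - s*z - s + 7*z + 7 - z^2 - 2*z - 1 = 2*s^2 + 13*s - z^2 + z*(5 - s) + 6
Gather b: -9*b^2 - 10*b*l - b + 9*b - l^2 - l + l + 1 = -9*b^2 + b*(8 - 10*l) - l^2 + 1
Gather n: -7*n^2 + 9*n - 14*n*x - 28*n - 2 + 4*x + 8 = -7*n^2 + n*(-14*x - 19) + 4*x + 6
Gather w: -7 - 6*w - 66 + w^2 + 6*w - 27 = w^2 - 100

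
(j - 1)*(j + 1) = j^2 - 1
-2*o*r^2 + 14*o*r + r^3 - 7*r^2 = r*(-2*o + r)*(r - 7)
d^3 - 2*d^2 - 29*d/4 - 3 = (d - 4)*(d + 1/2)*(d + 3/2)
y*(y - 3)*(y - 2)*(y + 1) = y^4 - 4*y^3 + y^2 + 6*y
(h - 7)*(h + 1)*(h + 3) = h^3 - 3*h^2 - 25*h - 21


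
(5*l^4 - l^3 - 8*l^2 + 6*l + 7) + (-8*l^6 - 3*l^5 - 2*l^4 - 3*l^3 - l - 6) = -8*l^6 - 3*l^5 + 3*l^4 - 4*l^3 - 8*l^2 + 5*l + 1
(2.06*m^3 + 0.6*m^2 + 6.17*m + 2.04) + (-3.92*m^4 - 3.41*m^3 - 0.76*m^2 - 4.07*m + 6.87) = -3.92*m^4 - 1.35*m^3 - 0.16*m^2 + 2.1*m + 8.91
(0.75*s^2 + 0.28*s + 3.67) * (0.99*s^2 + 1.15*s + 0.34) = 0.7425*s^4 + 1.1397*s^3 + 4.2103*s^2 + 4.3157*s + 1.2478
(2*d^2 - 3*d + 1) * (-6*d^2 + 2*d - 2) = -12*d^4 + 22*d^3 - 16*d^2 + 8*d - 2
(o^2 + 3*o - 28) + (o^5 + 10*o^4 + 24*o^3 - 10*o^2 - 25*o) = o^5 + 10*o^4 + 24*o^3 - 9*o^2 - 22*o - 28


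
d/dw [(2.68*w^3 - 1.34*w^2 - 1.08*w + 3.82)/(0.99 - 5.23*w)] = (-28.0328*w^3 + 14.9678*w^2 - 2.6532*w + 18.9094)/(27.3529*w^2 - 10.3554*w + 0.9801)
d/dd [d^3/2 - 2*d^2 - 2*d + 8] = 3*d^2/2 - 4*d - 2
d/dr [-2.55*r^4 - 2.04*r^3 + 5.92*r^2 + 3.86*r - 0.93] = -10.2*r^3 - 6.12*r^2 + 11.84*r + 3.86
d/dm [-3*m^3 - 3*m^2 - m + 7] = -9*m^2 - 6*m - 1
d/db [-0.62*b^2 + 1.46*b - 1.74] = 1.46 - 1.24*b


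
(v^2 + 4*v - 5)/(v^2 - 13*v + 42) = (v^2 + 4*v - 5)/(v^2 - 13*v + 42)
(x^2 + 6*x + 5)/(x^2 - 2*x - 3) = (x + 5)/(x - 3)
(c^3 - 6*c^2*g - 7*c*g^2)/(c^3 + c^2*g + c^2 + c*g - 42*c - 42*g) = c*(c - 7*g)/(c^2 + c - 42)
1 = 1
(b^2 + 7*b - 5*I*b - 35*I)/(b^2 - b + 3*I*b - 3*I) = (b^2 + b*(7 - 5*I) - 35*I)/(b^2 + b*(-1 + 3*I) - 3*I)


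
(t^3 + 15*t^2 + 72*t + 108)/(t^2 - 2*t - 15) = (t^2 + 12*t + 36)/(t - 5)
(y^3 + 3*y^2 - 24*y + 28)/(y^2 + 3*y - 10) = (y^2 + 5*y - 14)/(y + 5)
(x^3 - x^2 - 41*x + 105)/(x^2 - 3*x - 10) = (x^2 + 4*x - 21)/(x + 2)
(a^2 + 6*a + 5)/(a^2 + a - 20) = (a + 1)/(a - 4)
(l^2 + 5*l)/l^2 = (l + 5)/l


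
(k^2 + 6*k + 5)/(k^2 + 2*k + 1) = (k + 5)/(k + 1)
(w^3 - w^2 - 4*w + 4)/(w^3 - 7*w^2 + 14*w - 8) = (w + 2)/(w - 4)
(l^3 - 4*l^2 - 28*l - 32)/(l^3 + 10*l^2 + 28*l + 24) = (l - 8)/(l + 6)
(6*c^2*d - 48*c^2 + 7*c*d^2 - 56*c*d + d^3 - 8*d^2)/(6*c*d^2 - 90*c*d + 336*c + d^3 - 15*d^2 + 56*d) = (c + d)/(d - 7)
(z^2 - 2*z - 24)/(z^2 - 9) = (z^2 - 2*z - 24)/(z^2 - 9)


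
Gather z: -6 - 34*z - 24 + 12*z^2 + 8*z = 12*z^2 - 26*z - 30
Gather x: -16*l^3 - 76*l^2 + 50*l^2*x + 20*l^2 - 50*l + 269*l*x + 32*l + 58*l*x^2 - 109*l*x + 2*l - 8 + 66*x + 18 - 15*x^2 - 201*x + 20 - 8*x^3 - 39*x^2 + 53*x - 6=-16*l^3 - 56*l^2 - 16*l - 8*x^3 + x^2*(58*l - 54) + x*(50*l^2 + 160*l - 82) + 24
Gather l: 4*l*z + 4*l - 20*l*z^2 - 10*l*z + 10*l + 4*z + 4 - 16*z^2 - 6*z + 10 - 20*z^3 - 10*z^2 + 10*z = l*(-20*z^2 - 6*z + 14) - 20*z^3 - 26*z^2 + 8*z + 14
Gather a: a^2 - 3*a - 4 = a^2 - 3*a - 4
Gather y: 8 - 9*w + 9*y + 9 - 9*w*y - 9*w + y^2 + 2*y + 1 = -18*w + y^2 + y*(11 - 9*w) + 18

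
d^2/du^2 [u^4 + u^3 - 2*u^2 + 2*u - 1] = 12*u^2 + 6*u - 4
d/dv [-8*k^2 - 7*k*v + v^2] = -7*k + 2*v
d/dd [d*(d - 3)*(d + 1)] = 3*d^2 - 4*d - 3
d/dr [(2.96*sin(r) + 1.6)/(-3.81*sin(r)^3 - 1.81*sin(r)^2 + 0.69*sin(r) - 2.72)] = (22.5552*sin(r)^3 + 23.6456*sin(r)^2 + 5.792*sin(r) - 9.1552)*cos(r)/(14.5161*sin(r)^6 + 13.7922*sin(r)^5 - 1.9817*sin(r)^4 + 18.2286*sin(r)^3 + 10.3225*sin(r)^2 - 3.7536*sin(r) + 7.3984)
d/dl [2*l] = 2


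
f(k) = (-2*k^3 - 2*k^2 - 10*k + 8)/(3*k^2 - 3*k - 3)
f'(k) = (3 - 6*k)*(-2*k^3 - 2*k^2 - 10*k + 8)/(3*k^2 - 3*k - 3)^2 + (-6*k^2 - 4*k - 10)/(3*k^2 - 3*k - 3) = 2*(-k^4 + 2*k^3 + 9*k^2 - 6*k + 9)/(3*(k^4 - 2*k^3 - k^2 + 2*k + 1))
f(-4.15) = 2.59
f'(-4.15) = -0.40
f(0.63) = -0.11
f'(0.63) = 4.01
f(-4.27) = 2.63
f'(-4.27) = -0.42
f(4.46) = -5.86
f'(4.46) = -0.18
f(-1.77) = 2.61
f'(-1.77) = 1.18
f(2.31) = -8.30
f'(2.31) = 6.39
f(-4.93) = 2.93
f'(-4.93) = -0.48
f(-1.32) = 3.61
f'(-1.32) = 3.91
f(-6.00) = 3.48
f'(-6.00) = -0.54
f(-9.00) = 5.22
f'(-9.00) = -0.61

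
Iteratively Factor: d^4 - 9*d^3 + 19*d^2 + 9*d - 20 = (d - 4)*(d^3 - 5*d^2 - d + 5) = (d - 4)*(d + 1)*(d^2 - 6*d + 5) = (d - 5)*(d - 4)*(d + 1)*(d - 1)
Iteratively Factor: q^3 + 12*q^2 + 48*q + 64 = (q + 4)*(q^2 + 8*q + 16) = (q + 4)^2*(q + 4)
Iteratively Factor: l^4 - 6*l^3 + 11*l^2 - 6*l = (l - 2)*(l^3 - 4*l^2 + 3*l) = (l - 2)*(l - 1)*(l^2 - 3*l) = (l - 3)*(l - 2)*(l - 1)*(l)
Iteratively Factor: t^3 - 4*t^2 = (t)*(t^2 - 4*t) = t^2*(t - 4)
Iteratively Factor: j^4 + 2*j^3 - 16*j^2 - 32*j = (j)*(j^3 + 2*j^2 - 16*j - 32) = j*(j + 4)*(j^2 - 2*j - 8) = j*(j - 4)*(j + 4)*(j + 2)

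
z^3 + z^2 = z^2*(z + 1)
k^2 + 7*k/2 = k*(k + 7/2)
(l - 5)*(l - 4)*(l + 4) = l^3 - 5*l^2 - 16*l + 80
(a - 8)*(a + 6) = a^2 - 2*a - 48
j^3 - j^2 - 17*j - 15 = (j - 5)*(j + 1)*(j + 3)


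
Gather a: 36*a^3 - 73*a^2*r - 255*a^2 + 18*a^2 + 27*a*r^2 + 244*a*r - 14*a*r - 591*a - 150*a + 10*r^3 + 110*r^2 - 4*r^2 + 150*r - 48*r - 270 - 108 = 36*a^3 + a^2*(-73*r - 237) + a*(27*r^2 + 230*r - 741) + 10*r^3 + 106*r^2 + 102*r - 378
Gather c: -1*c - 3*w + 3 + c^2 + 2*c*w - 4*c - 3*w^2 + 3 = c^2 + c*(2*w - 5) - 3*w^2 - 3*w + 6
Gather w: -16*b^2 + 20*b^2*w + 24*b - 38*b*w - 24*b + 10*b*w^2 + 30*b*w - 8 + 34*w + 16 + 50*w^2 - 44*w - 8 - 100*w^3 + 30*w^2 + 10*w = -16*b^2 - 100*w^3 + w^2*(10*b + 80) + w*(20*b^2 - 8*b)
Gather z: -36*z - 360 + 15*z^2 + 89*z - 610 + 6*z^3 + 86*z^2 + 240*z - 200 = 6*z^3 + 101*z^2 + 293*z - 1170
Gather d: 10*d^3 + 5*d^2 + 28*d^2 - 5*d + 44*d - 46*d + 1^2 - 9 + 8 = 10*d^3 + 33*d^2 - 7*d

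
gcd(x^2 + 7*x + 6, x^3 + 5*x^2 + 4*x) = x + 1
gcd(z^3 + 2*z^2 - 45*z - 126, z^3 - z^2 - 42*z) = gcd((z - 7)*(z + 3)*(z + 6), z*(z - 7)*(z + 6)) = z^2 - z - 42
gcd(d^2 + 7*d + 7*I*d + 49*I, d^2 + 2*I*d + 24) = 1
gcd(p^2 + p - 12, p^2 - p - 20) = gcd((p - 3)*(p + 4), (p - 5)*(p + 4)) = p + 4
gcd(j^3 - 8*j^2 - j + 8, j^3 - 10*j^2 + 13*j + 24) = j^2 - 7*j - 8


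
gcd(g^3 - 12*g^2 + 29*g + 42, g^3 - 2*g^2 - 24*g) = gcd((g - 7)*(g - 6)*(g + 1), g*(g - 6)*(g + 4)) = g - 6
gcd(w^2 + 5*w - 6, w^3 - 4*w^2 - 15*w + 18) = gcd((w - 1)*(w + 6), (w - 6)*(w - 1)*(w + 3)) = w - 1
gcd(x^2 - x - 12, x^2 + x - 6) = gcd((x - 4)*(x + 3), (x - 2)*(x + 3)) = x + 3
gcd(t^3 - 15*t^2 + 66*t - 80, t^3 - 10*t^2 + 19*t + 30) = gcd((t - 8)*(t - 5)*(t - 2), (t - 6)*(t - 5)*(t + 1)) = t - 5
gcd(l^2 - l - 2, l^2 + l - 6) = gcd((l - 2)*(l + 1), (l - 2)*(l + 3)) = l - 2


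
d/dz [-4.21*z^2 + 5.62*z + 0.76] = 5.62 - 8.42*z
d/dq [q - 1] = 1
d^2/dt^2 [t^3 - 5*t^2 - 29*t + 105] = 6*t - 10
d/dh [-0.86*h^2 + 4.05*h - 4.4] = 4.05 - 1.72*h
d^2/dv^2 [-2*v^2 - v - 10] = -4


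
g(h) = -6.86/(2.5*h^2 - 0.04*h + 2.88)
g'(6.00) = 0.02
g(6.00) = -0.07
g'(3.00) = 0.16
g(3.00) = -0.27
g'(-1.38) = -0.80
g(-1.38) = -0.89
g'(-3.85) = -0.08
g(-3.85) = -0.17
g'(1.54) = 0.69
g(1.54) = -0.78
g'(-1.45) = -0.74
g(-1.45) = -0.84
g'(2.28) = 0.31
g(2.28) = -0.43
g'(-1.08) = -1.09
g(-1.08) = -1.17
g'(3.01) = 0.16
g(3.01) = -0.27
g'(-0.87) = -1.30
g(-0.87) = -1.43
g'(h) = -6.86*(0.04 - 5.0*h)/(2.5*h^2 - 0.04*h + 2.88)^2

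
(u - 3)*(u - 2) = u^2 - 5*u + 6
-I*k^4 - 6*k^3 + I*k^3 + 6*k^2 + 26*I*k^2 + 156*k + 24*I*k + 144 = (k - 6)*(k + 4)*(k - 6*I)*(-I*k - I)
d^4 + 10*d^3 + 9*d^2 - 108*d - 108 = (d - 3)*(d + 1)*(d + 6)^2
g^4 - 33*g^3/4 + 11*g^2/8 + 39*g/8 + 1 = (g - 8)*(g - 1)*(g + 1/4)*(g + 1/2)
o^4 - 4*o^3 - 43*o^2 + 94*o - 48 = (o - 8)*(o - 1)^2*(o + 6)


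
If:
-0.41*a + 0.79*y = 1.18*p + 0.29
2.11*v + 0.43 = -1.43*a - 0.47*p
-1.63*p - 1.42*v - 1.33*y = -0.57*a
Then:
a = 1.11096267942816*y - 0.30784105006429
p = 0.283479069012251*y - 0.138800991079357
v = 0.0357578992413424 - 0.816071940292901*y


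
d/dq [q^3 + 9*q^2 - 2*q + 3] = 3*q^2 + 18*q - 2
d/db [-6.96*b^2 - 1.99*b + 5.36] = -13.92*b - 1.99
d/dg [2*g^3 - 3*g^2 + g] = 6*g^2 - 6*g + 1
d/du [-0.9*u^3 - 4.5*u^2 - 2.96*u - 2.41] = -2.7*u^2 - 9.0*u - 2.96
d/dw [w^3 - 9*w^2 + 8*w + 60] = 3*w^2 - 18*w + 8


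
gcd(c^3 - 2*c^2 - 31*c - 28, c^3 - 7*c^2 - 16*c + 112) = c^2 - 3*c - 28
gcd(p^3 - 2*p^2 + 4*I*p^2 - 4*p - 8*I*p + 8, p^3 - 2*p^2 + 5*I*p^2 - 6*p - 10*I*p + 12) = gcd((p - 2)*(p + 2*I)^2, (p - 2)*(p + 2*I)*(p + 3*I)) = p^2 + p*(-2 + 2*I) - 4*I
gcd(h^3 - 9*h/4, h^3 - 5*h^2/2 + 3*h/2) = h^2 - 3*h/2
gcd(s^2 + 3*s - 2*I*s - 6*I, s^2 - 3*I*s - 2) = s - 2*I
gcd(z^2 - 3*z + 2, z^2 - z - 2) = z - 2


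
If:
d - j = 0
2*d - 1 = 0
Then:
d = 1/2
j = 1/2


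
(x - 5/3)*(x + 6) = x^2 + 13*x/3 - 10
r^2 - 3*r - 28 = (r - 7)*(r + 4)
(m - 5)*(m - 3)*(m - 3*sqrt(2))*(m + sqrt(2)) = m^4 - 8*m^3 - 2*sqrt(2)*m^3 + 9*m^2 + 16*sqrt(2)*m^2 - 30*sqrt(2)*m + 48*m - 90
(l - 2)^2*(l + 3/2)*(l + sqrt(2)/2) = l^4 - 5*l^3/2 + sqrt(2)*l^3/2 - 2*l^2 - 5*sqrt(2)*l^2/4 - sqrt(2)*l + 6*l + 3*sqrt(2)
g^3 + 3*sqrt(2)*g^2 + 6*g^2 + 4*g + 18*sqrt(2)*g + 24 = (g + 6)*(g + sqrt(2))*(g + 2*sqrt(2))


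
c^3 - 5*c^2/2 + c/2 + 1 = (c - 2)*(c - 1)*(c + 1/2)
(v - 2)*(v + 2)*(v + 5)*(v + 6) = v^4 + 11*v^3 + 26*v^2 - 44*v - 120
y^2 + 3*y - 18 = (y - 3)*(y + 6)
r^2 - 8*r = r*(r - 8)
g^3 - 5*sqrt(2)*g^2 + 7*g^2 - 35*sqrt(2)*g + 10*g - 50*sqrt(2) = (g + 2)*(g + 5)*(g - 5*sqrt(2))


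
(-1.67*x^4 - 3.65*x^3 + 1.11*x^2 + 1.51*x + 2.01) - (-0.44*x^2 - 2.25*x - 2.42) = -1.67*x^4 - 3.65*x^3 + 1.55*x^2 + 3.76*x + 4.43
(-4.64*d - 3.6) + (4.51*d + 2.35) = -0.13*d - 1.25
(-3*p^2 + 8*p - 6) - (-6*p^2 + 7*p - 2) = 3*p^2 + p - 4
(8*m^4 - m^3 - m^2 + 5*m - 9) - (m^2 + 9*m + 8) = 8*m^4 - m^3 - 2*m^2 - 4*m - 17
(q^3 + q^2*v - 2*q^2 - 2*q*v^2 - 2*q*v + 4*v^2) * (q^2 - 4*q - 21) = q^5 + q^4*v - 6*q^4 - 2*q^3*v^2 - 6*q^3*v - 13*q^3 + 12*q^2*v^2 - 13*q^2*v + 42*q^2 + 26*q*v^2 + 42*q*v - 84*v^2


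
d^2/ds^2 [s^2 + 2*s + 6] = 2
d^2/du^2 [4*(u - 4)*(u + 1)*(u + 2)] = 24*u - 8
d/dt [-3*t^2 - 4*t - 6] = -6*t - 4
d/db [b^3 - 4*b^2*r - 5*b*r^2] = 3*b^2 - 8*b*r - 5*r^2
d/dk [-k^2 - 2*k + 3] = -2*k - 2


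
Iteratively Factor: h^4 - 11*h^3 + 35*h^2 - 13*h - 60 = (h - 5)*(h^3 - 6*h^2 + 5*h + 12) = (h - 5)*(h + 1)*(h^2 - 7*h + 12) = (h - 5)*(h - 4)*(h + 1)*(h - 3)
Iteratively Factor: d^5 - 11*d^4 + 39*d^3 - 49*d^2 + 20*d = (d - 1)*(d^4 - 10*d^3 + 29*d^2 - 20*d) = (d - 4)*(d - 1)*(d^3 - 6*d^2 + 5*d) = (d - 4)*(d - 1)^2*(d^2 - 5*d) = d*(d - 4)*(d - 1)^2*(d - 5)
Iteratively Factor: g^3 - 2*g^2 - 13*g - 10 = (g + 2)*(g^2 - 4*g - 5) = (g + 1)*(g + 2)*(g - 5)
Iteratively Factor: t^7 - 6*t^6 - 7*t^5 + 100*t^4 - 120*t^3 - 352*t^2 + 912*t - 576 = (t - 2)*(t^6 - 4*t^5 - 15*t^4 + 70*t^3 + 20*t^2 - 312*t + 288) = (t - 2)^2*(t^5 - 2*t^4 - 19*t^3 + 32*t^2 + 84*t - 144) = (t - 2)^3*(t^4 - 19*t^2 - 6*t + 72) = (t - 2)^3*(t + 3)*(t^3 - 3*t^2 - 10*t + 24) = (t - 4)*(t - 2)^3*(t + 3)*(t^2 + t - 6) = (t - 4)*(t - 2)^4*(t + 3)*(t + 3)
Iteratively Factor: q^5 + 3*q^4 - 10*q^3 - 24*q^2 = (q - 3)*(q^4 + 6*q^3 + 8*q^2) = q*(q - 3)*(q^3 + 6*q^2 + 8*q) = q*(q - 3)*(q + 4)*(q^2 + 2*q) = q^2*(q - 3)*(q + 4)*(q + 2)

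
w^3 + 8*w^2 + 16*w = w*(w + 4)^2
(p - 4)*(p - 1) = p^2 - 5*p + 4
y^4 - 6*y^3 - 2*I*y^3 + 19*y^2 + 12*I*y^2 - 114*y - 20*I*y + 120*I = (y - 6)*(y - 5*I)*(y - I)*(y + 4*I)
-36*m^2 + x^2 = (-6*m + x)*(6*m + x)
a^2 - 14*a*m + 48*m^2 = (a - 8*m)*(a - 6*m)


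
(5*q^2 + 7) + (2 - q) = 5*q^2 - q + 9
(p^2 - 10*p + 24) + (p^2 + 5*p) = 2*p^2 - 5*p + 24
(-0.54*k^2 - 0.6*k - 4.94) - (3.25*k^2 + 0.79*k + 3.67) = -3.79*k^2 - 1.39*k - 8.61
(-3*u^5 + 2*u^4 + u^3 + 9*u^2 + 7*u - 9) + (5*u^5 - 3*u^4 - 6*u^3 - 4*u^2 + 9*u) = 2*u^5 - u^4 - 5*u^3 + 5*u^2 + 16*u - 9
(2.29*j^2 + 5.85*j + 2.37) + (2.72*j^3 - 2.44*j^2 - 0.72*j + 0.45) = 2.72*j^3 - 0.15*j^2 + 5.13*j + 2.82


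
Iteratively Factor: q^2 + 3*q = (q + 3)*(q)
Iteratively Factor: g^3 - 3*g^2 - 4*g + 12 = (g - 2)*(g^2 - g - 6) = (g - 2)*(g + 2)*(g - 3)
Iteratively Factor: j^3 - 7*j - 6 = (j - 3)*(j^2 + 3*j + 2) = (j - 3)*(j + 1)*(j + 2)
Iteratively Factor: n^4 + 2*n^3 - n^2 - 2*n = (n - 1)*(n^3 + 3*n^2 + 2*n) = (n - 1)*(n + 2)*(n^2 + n) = n*(n - 1)*(n + 2)*(n + 1)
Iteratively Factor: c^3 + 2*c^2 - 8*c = (c)*(c^2 + 2*c - 8) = c*(c - 2)*(c + 4)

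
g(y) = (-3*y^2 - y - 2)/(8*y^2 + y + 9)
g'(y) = (-16*y - 1)*(-3*y^2 - y - 2)/(8*y^2 + y + 9)^2 + (-6*y - 1)/(8*y^2 + y + 9)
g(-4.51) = -0.35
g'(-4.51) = 0.01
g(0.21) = -0.24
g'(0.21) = -0.12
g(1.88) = -0.37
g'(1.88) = -0.02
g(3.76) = -0.38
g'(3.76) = -0.00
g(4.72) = -0.38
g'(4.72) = 0.00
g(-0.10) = -0.21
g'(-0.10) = -0.06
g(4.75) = -0.38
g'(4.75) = 0.00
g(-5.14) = -0.35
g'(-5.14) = 0.01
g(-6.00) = -0.36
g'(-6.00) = 0.00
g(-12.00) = -0.37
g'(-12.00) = 0.00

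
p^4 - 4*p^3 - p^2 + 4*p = p*(p - 4)*(p - 1)*(p + 1)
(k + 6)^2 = k^2 + 12*k + 36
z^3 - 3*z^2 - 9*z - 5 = (z - 5)*(z + 1)^2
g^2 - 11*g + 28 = (g - 7)*(g - 4)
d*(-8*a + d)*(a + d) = -8*a^2*d - 7*a*d^2 + d^3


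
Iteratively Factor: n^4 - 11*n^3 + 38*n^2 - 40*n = (n - 5)*(n^3 - 6*n^2 + 8*n) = n*(n - 5)*(n^2 - 6*n + 8) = n*(n - 5)*(n - 4)*(n - 2)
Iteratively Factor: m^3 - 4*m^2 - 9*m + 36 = (m - 4)*(m^2 - 9) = (m - 4)*(m - 3)*(m + 3)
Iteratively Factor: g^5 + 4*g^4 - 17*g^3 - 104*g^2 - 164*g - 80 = (g - 5)*(g^4 + 9*g^3 + 28*g^2 + 36*g + 16) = (g - 5)*(g + 2)*(g^3 + 7*g^2 + 14*g + 8) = (g - 5)*(g + 1)*(g + 2)*(g^2 + 6*g + 8) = (g - 5)*(g + 1)*(g + 2)*(g + 4)*(g + 2)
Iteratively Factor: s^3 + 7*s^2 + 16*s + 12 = (s + 3)*(s^2 + 4*s + 4) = (s + 2)*(s + 3)*(s + 2)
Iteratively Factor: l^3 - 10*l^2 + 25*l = (l - 5)*(l^2 - 5*l) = (l - 5)^2*(l)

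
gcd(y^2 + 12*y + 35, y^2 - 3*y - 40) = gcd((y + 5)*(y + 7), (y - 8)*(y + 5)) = y + 5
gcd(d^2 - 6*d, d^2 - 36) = d - 6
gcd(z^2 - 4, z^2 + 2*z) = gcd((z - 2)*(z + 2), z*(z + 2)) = z + 2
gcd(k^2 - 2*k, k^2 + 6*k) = k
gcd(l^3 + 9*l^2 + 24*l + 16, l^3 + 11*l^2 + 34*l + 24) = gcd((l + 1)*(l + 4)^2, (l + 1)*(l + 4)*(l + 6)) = l^2 + 5*l + 4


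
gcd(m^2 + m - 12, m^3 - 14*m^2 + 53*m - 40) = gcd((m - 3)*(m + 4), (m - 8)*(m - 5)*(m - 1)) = 1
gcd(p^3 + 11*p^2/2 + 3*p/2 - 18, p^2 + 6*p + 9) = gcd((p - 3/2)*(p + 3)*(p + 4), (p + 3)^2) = p + 3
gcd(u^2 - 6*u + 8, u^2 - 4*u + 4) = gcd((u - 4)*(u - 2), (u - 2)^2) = u - 2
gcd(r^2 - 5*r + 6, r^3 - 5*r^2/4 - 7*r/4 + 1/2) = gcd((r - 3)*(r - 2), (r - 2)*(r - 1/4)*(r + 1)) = r - 2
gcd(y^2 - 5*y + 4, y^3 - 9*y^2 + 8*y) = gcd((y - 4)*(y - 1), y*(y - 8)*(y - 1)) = y - 1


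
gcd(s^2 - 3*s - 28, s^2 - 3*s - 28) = s^2 - 3*s - 28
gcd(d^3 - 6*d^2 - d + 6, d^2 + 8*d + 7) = d + 1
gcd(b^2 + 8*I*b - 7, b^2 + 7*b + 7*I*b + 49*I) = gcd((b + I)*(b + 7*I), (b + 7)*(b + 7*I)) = b + 7*I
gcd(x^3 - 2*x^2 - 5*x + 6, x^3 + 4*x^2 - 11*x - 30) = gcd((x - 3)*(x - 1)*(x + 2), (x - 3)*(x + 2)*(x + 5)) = x^2 - x - 6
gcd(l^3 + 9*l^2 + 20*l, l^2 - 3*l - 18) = 1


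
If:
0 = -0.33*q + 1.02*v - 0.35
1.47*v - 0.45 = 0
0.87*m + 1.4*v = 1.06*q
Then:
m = -0.63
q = -0.11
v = 0.31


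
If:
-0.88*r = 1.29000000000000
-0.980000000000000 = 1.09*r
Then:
No Solution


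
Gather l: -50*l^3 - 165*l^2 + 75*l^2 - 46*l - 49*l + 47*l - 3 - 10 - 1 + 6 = -50*l^3 - 90*l^2 - 48*l - 8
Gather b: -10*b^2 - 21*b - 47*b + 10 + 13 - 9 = -10*b^2 - 68*b + 14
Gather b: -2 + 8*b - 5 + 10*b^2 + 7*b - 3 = 10*b^2 + 15*b - 10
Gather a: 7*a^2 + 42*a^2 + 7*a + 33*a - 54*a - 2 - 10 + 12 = 49*a^2 - 14*a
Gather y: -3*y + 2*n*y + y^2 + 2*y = y^2 + y*(2*n - 1)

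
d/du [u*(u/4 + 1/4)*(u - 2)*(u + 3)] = u^3 + 3*u^2/2 - 5*u/2 - 3/2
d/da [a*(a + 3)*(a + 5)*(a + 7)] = 4*a^3 + 45*a^2 + 142*a + 105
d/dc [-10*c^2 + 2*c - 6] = 2 - 20*c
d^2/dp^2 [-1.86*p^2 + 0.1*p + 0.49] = -3.72000000000000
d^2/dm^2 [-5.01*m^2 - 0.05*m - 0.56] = -10.0200000000000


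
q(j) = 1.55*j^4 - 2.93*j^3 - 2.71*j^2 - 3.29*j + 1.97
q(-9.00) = 12117.59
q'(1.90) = -2.79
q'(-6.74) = -2264.40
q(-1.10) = 8.48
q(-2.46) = 94.05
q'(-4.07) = -544.83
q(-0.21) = 2.57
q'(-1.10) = -16.22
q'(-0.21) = -2.60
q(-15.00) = 87799.07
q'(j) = 6.2*j^3 - 8.79*j^2 - 5.42*j - 3.29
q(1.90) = -13.96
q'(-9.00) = -5186.30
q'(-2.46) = -135.45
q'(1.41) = -11.03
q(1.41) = -10.14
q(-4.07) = 593.32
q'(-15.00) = -22824.74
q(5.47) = 811.00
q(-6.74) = 3996.83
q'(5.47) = 718.80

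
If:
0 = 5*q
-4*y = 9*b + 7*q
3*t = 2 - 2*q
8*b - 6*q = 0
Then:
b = 0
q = 0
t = 2/3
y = 0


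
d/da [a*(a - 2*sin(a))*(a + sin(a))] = -a^2*cos(a) + 3*a^2 - 2*a*sin(a) - 2*a*sin(2*a) + cos(2*a) - 1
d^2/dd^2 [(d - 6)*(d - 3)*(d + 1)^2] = 12*d^2 - 42*d + 2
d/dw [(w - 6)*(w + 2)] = 2*w - 4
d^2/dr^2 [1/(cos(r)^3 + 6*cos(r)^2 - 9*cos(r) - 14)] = 3*((-11*cos(r) + 16*cos(2*r) + 3*cos(3*r))*(cos(r)^3 + 6*cos(r)^2 - 9*cos(r) - 14)/4 + 6*(cos(r)^2 + 4*cos(r) - 3)^2*sin(r)^2)/(cos(r)^3 + 6*cos(r)^2 - 9*cos(r) - 14)^3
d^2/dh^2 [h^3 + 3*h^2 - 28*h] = 6*h + 6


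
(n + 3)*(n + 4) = n^2 + 7*n + 12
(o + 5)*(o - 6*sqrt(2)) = o^2 - 6*sqrt(2)*o + 5*o - 30*sqrt(2)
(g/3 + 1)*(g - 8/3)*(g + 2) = g^3/3 + 7*g^2/9 - 22*g/9 - 16/3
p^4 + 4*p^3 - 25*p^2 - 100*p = p*(p - 5)*(p + 4)*(p + 5)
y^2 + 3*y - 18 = (y - 3)*(y + 6)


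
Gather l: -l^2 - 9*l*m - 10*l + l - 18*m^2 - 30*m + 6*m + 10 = -l^2 + l*(-9*m - 9) - 18*m^2 - 24*m + 10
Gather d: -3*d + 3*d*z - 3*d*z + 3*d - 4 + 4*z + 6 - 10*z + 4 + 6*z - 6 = 0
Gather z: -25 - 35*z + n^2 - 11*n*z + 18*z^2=n^2 + 18*z^2 + z*(-11*n - 35) - 25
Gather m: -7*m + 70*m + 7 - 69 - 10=63*m - 72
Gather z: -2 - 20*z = -20*z - 2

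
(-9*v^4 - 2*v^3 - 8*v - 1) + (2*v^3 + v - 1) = -9*v^4 - 7*v - 2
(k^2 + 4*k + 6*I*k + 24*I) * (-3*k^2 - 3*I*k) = -3*k^4 - 12*k^3 - 21*I*k^3 + 18*k^2 - 84*I*k^2 + 72*k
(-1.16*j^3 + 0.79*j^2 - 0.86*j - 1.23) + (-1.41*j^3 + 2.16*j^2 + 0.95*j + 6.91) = -2.57*j^3 + 2.95*j^2 + 0.09*j + 5.68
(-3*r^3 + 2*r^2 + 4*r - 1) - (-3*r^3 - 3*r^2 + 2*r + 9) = 5*r^2 + 2*r - 10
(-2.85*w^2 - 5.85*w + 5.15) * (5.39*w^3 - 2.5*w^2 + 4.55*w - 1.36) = -15.3615*w^5 - 24.4065*w^4 + 29.416*w^3 - 35.6165*w^2 + 31.3885*w - 7.004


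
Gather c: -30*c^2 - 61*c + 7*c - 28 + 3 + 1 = -30*c^2 - 54*c - 24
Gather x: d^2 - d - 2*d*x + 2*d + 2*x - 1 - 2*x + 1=d^2 - 2*d*x + d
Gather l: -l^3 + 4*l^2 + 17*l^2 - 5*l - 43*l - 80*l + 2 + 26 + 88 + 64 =-l^3 + 21*l^2 - 128*l + 180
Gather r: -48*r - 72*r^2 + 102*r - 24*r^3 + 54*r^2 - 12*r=-24*r^3 - 18*r^2 + 42*r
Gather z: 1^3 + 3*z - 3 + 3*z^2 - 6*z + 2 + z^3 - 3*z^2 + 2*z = z^3 - z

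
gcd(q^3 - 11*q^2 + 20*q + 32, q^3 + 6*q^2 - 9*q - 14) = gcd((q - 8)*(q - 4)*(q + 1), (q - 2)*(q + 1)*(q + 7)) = q + 1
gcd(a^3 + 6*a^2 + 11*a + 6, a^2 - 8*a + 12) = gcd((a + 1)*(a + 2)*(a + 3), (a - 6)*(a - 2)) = 1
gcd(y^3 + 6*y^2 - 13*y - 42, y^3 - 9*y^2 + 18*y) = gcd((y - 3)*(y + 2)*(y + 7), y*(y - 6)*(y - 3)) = y - 3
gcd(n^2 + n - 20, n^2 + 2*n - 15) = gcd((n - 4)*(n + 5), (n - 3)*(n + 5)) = n + 5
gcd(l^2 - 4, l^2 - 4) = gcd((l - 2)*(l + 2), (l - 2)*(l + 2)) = l^2 - 4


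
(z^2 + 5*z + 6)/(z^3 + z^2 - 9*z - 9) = (z + 2)/(z^2 - 2*z - 3)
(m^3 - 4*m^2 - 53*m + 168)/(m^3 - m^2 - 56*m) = (m - 3)/m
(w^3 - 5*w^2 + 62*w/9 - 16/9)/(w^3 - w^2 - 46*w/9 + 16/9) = (w - 2)/(w + 2)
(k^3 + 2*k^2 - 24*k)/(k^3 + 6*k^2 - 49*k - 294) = k*(k - 4)/(k^2 - 49)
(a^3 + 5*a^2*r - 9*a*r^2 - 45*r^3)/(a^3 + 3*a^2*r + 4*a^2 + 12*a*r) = (a^2 + 2*a*r - 15*r^2)/(a*(a + 4))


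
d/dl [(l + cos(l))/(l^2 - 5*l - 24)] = ((5 - 2*l)*(l + cos(l)) + (sin(l) - 1)*(-l^2 + 5*l + 24))/(-l^2 + 5*l + 24)^2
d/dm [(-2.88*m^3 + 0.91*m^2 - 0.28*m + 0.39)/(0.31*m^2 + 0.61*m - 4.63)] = (-0.8928*m^4 - 3.5136*m^3 + 40.6451*m^2 - 8.6684*m + 1.0585)/(0.0961*m^4 + 0.3782*m^3 - 2.4985*m^2 - 5.6486*m + 21.4369)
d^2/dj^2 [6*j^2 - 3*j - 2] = 12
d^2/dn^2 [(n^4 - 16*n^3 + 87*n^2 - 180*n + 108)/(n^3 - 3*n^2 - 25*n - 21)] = 2*(73*n^6 - 1452*n^5 + 8841*n^4 - 7240*n^3 - 66861*n^2 + 43956*n + 193563)/(n^9 - 9*n^8 - 48*n^7 + 360*n^6 + 1578*n^5 - 3042*n^4 - 23752*n^3 - 43344*n^2 - 33075*n - 9261)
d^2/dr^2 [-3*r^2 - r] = -6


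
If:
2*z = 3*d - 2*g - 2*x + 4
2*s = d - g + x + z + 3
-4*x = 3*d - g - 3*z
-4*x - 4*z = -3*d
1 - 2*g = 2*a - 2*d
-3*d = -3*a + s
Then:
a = -43/22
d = -20/11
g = 7/11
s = -9/22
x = 2/7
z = -127/77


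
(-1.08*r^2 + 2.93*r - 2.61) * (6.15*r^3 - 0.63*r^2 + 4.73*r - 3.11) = -6.642*r^5 + 18.6999*r^4 - 23.0058*r^3 + 18.862*r^2 - 21.4576*r + 8.1171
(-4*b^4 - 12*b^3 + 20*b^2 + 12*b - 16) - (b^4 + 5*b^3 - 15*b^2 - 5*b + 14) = -5*b^4 - 17*b^3 + 35*b^2 + 17*b - 30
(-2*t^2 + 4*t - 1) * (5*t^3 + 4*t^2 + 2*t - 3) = -10*t^5 + 12*t^4 + 7*t^3 + 10*t^2 - 14*t + 3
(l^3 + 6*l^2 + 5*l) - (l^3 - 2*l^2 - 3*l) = 8*l^2 + 8*l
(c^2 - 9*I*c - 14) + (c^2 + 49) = 2*c^2 - 9*I*c + 35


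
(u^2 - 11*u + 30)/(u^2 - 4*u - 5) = (u - 6)/(u + 1)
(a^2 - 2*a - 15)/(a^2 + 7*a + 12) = (a - 5)/(a + 4)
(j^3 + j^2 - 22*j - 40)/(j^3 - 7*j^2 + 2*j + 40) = (j + 4)/(j - 4)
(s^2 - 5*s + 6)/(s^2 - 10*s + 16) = (s - 3)/(s - 8)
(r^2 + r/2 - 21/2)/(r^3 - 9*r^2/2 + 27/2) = (2*r + 7)/(2*r^2 - 3*r - 9)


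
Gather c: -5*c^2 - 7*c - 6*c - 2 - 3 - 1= -5*c^2 - 13*c - 6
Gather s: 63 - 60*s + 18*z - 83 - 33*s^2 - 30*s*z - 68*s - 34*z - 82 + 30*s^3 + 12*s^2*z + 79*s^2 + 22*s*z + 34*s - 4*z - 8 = 30*s^3 + s^2*(12*z + 46) + s*(-8*z - 94) - 20*z - 110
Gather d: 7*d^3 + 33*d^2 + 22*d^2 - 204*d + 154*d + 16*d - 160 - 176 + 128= 7*d^3 + 55*d^2 - 34*d - 208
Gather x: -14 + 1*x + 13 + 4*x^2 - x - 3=4*x^2 - 4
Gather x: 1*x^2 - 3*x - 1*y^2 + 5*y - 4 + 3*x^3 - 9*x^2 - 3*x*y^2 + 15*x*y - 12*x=3*x^3 - 8*x^2 + x*(-3*y^2 + 15*y - 15) - y^2 + 5*y - 4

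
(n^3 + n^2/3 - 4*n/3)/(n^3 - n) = (n + 4/3)/(n + 1)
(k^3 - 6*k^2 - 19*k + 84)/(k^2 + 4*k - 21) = (k^2 - 3*k - 28)/(k + 7)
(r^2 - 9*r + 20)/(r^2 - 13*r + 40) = (r - 4)/(r - 8)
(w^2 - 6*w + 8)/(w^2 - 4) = (w - 4)/(w + 2)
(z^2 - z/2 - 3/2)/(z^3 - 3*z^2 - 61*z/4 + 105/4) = 2*(z + 1)/(2*z^2 - 3*z - 35)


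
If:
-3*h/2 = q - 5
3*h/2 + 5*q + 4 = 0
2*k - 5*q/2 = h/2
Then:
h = 29/6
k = -77/48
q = -9/4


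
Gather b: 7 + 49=56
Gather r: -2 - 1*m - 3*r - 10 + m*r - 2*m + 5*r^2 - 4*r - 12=-3*m + 5*r^2 + r*(m - 7) - 24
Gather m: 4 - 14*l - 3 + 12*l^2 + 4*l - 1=12*l^2 - 10*l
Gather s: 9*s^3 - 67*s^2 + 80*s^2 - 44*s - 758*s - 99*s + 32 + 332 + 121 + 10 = 9*s^3 + 13*s^2 - 901*s + 495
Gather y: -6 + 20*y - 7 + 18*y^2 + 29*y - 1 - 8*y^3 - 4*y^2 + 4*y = -8*y^3 + 14*y^2 + 53*y - 14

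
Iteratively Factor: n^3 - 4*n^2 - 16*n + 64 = (n + 4)*(n^2 - 8*n + 16) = (n - 4)*(n + 4)*(n - 4)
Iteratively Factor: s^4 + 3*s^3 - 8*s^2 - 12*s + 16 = (s + 2)*(s^3 + s^2 - 10*s + 8) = (s - 1)*(s + 2)*(s^2 + 2*s - 8) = (s - 2)*(s - 1)*(s + 2)*(s + 4)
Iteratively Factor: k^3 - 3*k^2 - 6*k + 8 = (k + 2)*(k^2 - 5*k + 4) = (k - 4)*(k + 2)*(k - 1)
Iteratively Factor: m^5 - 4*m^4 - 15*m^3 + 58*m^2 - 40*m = (m)*(m^4 - 4*m^3 - 15*m^2 + 58*m - 40) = m*(m - 5)*(m^3 + m^2 - 10*m + 8) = m*(m - 5)*(m + 4)*(m^2 - 3*m + 2) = m*(m - 5)*(m - 2)*(m + 4)*(m - 1)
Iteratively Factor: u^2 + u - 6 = (u - 2)*(u + 3)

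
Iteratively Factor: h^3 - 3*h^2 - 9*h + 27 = (h - 3)*(h^2 - 9) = (h - 3)^2*(h + 3)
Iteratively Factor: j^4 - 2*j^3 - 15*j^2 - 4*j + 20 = (j - 5)*(j^3 + 3*j^2 - 4) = (j - 5)*(j + 2)*(j^2 + j - 2) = (j - 5)*(j - 1)*(j + 2)*(j + 2)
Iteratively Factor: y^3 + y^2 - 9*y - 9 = (y - 3)*(y^2 + 4*y + 3) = (y - 3)*(y + 3)*(y + 1)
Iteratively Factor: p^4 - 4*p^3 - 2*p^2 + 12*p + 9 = (p + 1)*(p^3 - 5*p^2 + 3*p + 9) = (p - 3)*(p + 1)*(p^2 - 2*p - 3) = (p - 3)*(p + 1)^2*(p - 3)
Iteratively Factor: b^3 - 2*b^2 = (b)*(b^2 - 2*b) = b*(b - 2)*(b)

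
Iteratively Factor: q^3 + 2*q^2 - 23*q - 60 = (q + 4)*(q^2 - 2*q - 15) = (q + 3)*(q + 4)*(q - 5)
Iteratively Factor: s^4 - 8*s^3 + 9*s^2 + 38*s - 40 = (s - 4)*(s^3 - 4*s^2 - 7*s + 10) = (s - 4)*(s - 1)*(s^2 - 3*s - 10) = (s - 4)*(s - 1)*(s + 2)*(s - 5)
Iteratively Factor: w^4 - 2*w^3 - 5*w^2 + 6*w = (w + 2)*(w^3 - 4*w^2 + 3*w) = (w - 1)*(w + 2)*(w^2 - 3*w) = (w - 3)*(w - 1)*(w + 2)*(w)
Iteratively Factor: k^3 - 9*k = (k)*(k^2 - 9) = k*(k + 3)*(k - 3)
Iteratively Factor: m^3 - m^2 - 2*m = (m)*(m^2 - m - 2) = m*(m + 1)*(m - 2)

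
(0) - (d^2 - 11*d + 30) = -d^2 + 11*d - 30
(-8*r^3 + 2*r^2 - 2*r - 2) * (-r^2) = 8*r^5 - 2*r^4 + 2*r^3 + 2*r^2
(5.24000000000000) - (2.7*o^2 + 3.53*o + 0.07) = -2.7*o^2 - 3.53*o + 5.17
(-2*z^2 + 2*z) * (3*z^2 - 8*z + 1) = -6*z^4 + 22*z^3 - 18*z^2 + 2*z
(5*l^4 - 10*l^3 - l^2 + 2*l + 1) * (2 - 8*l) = -40*l^5 + 90*l^4 - 12*l^3 - 18*l^2 - 4*l + 2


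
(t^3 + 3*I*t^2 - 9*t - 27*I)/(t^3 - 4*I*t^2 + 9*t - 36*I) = (t^2 - 9)/(t^2 - 7*I*t - 12)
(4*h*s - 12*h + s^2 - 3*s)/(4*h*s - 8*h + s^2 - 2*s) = (s - 3)/(s - 2)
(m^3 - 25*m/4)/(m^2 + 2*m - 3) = m*(4*m^2 - 25)/(4*(m^2 + 2*m - 3))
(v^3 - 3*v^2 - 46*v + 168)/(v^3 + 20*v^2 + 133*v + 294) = (v^2 - 10*v + 24)/(v^2 + 13*v + 42)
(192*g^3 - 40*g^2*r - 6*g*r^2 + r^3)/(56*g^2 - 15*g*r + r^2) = (-24*g^2 + 2*g*r + r^2)/(-7*g + r)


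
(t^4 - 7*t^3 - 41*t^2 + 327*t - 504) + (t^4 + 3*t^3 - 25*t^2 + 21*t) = 2*t^4 - 4*t^3 - 66*t^2 + 348*t - 504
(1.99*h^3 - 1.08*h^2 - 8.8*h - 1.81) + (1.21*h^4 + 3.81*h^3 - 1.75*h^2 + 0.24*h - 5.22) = 1.21*h^4 + 5.8*h^3 - 2.83*h^2 - 8.56*h - 7.03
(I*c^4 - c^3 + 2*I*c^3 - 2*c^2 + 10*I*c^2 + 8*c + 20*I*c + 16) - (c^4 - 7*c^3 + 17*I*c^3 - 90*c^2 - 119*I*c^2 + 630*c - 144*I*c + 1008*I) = -c^4 + I*c^4 + 6*c^3 - 15*I*c^3 + 88*c^2 + 129*I*c^2 - 622*c + 164*I*c + 16 - 1008*I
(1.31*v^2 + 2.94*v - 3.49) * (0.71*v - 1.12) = 0.9301*v^3 + 0.620199999999999*v^2 - 5.7707*v + 3.9088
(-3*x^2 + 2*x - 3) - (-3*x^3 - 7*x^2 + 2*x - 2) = 3*x^3 + 4*x^2 - 1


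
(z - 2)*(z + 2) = z^2 - 4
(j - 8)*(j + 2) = j^2 - 6*j - 16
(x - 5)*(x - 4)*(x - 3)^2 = x^4 - 15*x^3 + 83*x^2 - 201*x + 180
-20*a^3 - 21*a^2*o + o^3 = (-5*a + o)*(a + o)*(4*a + o)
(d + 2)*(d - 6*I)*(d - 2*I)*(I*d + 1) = I*d^4 + 9*d^3 + 2*I*d^3 + 18*d^2 - 20*I*d^2 - 12*d - 40*I*d - 24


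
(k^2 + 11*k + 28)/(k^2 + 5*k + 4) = (k + 7)/(k + 1)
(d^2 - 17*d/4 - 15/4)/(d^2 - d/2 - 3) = (-4*d^2 + 17*d + 15)/(2*(-2*d^2 + d + 6))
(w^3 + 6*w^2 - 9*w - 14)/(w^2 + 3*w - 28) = (w^2 - w - 2)/(w - 4)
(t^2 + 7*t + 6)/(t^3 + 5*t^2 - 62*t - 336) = (t + 1)/(t^2 - t - 56)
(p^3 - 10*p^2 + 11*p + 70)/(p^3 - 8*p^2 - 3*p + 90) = (p^2 - 5*p - 14)/(p^2 - 3*p - 18)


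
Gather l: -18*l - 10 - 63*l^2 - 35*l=-63*l^2 - 53*l - 10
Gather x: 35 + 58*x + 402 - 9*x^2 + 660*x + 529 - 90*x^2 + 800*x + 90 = -99*x^2 + 1518*x + 1056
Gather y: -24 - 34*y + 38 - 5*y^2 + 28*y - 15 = -5*y^2 - 6*y - 1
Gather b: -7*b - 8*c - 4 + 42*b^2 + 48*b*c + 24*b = 42*b^2 + b*(48*c + 17) - 8*c - 4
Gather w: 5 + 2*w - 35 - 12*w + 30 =-10*w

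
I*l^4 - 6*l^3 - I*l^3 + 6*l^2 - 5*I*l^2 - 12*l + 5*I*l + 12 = (l - I)*(l + 3*I)*(l + 4*I)*(I*l - I)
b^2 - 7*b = b*(b - 7)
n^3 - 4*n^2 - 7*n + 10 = (n - 5)*(n - 1)*(n + 2)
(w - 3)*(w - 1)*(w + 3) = w^3 - w^2 - 9*w + 9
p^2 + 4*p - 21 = (p - 3)*(p + 7)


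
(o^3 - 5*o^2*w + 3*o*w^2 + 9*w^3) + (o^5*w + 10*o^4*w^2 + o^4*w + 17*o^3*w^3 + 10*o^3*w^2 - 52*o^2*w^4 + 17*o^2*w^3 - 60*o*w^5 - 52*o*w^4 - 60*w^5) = o^5*w + 10*o^4*w^2 + o^4*w + 17*o^3*w^3 + 10*o^3*w^2 + o^3 - 52*o^2*w^4 + 17*o^2*w^3 - 5*o^2*w - 60*o*w^5 - 52*o*w^4 + 3*o*w^2 - 60*w^5 + 9*w^3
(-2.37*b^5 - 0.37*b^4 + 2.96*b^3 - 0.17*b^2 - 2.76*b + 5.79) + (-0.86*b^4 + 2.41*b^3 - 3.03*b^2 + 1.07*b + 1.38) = -2.37*b^5 - 1.23*b^4 + 5.37*b^3 - 3.2*b^2 - 1.69*b + 7.17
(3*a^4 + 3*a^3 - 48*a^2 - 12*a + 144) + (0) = 3*a^4 + 3*a^3 - 48*a^2 - 12*a + 144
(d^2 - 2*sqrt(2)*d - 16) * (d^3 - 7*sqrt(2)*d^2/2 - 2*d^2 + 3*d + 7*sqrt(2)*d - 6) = d^5 - 11*sqrt(2)*d^4/2 - 2*d^4 + d^3 + 11*sqrt(2)*d^3 - 2*d^2 + 50*sqrt(2)*d^2 - 100*sqrt(2)*d - 48*d + 96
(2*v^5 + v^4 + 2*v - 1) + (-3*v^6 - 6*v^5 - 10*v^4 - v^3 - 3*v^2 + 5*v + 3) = -3*v^6 - 4*v^5 - 9*v^4 - v^3 - 3*v^2 + 7*v + 2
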